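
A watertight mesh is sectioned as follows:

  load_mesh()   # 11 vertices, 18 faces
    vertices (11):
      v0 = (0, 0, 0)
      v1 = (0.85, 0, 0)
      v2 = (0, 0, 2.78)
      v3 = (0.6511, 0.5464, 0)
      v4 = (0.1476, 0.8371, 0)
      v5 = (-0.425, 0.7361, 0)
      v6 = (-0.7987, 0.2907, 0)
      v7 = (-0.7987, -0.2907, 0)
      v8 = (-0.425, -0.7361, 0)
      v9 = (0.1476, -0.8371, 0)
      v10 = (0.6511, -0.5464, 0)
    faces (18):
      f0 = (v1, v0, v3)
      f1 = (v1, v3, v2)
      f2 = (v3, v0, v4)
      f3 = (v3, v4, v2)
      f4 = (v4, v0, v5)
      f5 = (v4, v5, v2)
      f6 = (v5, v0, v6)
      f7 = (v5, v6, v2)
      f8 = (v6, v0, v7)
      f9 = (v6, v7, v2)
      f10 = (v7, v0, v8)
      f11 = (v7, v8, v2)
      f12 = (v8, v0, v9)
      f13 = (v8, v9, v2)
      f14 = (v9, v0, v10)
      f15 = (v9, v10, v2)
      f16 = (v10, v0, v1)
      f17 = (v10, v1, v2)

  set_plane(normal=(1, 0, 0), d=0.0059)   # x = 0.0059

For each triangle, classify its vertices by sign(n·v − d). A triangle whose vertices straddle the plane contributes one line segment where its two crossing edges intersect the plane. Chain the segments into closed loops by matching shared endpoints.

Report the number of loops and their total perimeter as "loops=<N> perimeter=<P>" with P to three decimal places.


loops=1 perimeter=7.381

Straddling triangles (12 of 18):
  (v1,v0,v3) [+-+] → (0.0059, 0, 0)–(0.0059, 0.00495125, 0)  len=0.0050
  (v1,v3,v2) [++-] → (0.0059, 0.00495125, 2.75481)–(0.0059, 0, 2.7607)  len=0.0077
  (v3,v0,v4) [+-+] → (0.0059, 0.00495125, 0)–(0.0059, 0.0334613, 0)  len=0.0285
  (v3,v4,v2) [++-] → (0.0059, 0.0334613, 2.66888)–(0.0059, 0.00495125, 2.75481)  len=0.0905
  (v4,v0,v5) [+--] → (0.0059, 0.0334613, 0)–(0.0059, 0.812106, 0)  len=0.7786
  (v4,v5,v2) [+--] → (0.0059, 0.812106, 0)–(0.0059, 0.0334613, 2.66888)  len=2.7801
  (v8,v0,v9) [--+] → (0.0059, -0.0334613, 0)–(0.0059, -0.812106, 0)  len=0.7786
  (v8,v9,v2) [-+-] → (0.0059, -0.812106, 0)–(0.0059, -0.0334613, 2.66888)  len=2.7801
  (v9,v0,v10) [+-+] → (0.0059, -0.0334613, 0)–(0.0059, -0.00495125, 0)  len=0.0285
  (v9,v10,v2) [++-] → (0.0059, -0.00495125, 2.75481)–(0.0059, -0.0334613, 2.66888)  len=0.0905
  (v10,v0,v1) [+-+] → (0.0059, -0.00495125, 0)–(0.0059, 0, 0)  len=0.0050
  (v10,v1,v2) [++-] → (0.0059, 0, 2.7607)–(0.0059, -0.00495125, 2.75481)  len=0.0077

Chained into 1 loop(s):
  loop 1: 12 segments, perimeter = 7.3810
Total perimeter = 7.381


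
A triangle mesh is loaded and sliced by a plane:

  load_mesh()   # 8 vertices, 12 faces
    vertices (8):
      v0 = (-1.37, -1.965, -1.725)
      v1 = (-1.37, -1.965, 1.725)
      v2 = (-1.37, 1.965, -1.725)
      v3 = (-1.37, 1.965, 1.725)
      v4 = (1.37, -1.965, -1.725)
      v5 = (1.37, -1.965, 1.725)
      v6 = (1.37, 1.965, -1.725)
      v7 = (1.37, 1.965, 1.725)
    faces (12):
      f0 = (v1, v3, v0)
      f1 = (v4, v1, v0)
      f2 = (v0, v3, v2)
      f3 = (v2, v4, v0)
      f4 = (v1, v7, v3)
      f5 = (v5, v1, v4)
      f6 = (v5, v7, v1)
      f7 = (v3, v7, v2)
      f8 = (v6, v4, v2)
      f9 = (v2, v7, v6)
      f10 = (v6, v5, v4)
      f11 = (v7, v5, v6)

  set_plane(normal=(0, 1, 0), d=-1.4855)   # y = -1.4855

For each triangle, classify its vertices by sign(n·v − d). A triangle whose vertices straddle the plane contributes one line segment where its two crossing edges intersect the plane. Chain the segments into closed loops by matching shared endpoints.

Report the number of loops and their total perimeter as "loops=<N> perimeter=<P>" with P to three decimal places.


Straddling triangles (8 of 12):
  (v1,v3,v0) [-+-] → (-1.37, -1.4855, 1.725)–(-1.37, -1.4855, -1.30406)  len=3.0291
  (v0,v3,v2) [-++] → (-1.37, -1.4855, -1.30406)–(-1.37, -1.4855, -1.725)  len=0.4209
  (v2,v4,v0) [+--] → (1.03569, -1.4855, -1.725)–(-1.37, -1.4855, -1.725)  len=2.4057
  (v1,v7,v3) [-++] → (-1.03569, -1.4855, 1.725)–(-1.37, -1.4855, 1.725)  len=0.3343
  (v5,v7,v1) [-+-] → (1.37, -1.4855, 1.725)–(-1.03569, -1.4855, 1.725)  len=2.4057
  (v6,v4,v2) [+-+] → (1.37, -1.4855, -1.725)–(1.03569, -1.4855, -1.725)  len=0.3343
  (v6,v5,v4) [+--] → (1.37, -1.4855, 1.30406)–(1.37, -1.4855, -1.725)  len=3.0291
  (v7,v5,v6) [+-+] → (1.37, -1.4855, 1.725)–(1.37, -1.4855, 1.30406)  len=0.4209

Chained into 1 loop(s):
  loop 1: 8 segments, perimeter = 12.3800
Total perimeter = 12.380

loops=1 perimeter=12.380


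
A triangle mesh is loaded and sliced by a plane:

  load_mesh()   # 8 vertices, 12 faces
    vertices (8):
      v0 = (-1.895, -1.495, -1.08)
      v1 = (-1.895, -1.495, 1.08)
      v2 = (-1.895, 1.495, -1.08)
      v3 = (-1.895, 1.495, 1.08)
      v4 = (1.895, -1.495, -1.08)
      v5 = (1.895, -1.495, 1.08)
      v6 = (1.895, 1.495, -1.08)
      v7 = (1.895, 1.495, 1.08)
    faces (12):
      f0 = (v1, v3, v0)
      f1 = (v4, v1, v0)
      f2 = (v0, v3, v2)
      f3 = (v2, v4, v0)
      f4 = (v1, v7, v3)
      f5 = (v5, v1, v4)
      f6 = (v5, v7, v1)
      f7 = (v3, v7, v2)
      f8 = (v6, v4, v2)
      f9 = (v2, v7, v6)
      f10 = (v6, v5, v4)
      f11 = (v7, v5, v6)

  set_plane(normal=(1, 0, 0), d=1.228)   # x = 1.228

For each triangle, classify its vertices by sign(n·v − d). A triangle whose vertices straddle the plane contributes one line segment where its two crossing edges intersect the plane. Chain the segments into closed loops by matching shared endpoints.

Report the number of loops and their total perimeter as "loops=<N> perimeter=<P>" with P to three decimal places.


loops=1 perimeter=10.300

Straddling triangles (8 of 12):
  (v4,v1,v0) [+--] → (1.228, -1.495, -0.699863)–(1.228, -1.495, -1.08)  len=0.3801
  (v2,v4,v0) [-+-] → (1.228, -0.968792, -1.08)–(1.228, -1.495, -1.08)  len=0.5262
  (v1,v7,v3) [-+-] → (1.228, 0.968792, 1.08)–(1.228, 1.495, 1.08)  len=0.5262
  (v5,v1,v4) [+-+] → (1.228, -1.495, 1.08)–(1.228, -1.495, -0.699863)  len=1.7799
  (v5,v7,v1) [++-] → (1.228, 0.968792, 1.08)–(1.228, -1.495, 1.08)  len=2.4638
  (v3,v7,v2) [-+-] → (1.228, 1.495, 1.08)–(1.228, 1.495, 0.699863)  len=0.3801
  (v6,v4,v2) [++-] → (1.228, -0.968792, -1.08)–(1.228, 1.495, -1.08)  len=2.4638
  (v2,v7,v6) [-++] → (1.228, 1.495, 0.699863)–(1.228, 1.495, -1.08)  len=1.7799

Chained into 1 loop(s):
  loop 1: 8 segments, perimeter = 10.3000
Total perimeter = 10.300


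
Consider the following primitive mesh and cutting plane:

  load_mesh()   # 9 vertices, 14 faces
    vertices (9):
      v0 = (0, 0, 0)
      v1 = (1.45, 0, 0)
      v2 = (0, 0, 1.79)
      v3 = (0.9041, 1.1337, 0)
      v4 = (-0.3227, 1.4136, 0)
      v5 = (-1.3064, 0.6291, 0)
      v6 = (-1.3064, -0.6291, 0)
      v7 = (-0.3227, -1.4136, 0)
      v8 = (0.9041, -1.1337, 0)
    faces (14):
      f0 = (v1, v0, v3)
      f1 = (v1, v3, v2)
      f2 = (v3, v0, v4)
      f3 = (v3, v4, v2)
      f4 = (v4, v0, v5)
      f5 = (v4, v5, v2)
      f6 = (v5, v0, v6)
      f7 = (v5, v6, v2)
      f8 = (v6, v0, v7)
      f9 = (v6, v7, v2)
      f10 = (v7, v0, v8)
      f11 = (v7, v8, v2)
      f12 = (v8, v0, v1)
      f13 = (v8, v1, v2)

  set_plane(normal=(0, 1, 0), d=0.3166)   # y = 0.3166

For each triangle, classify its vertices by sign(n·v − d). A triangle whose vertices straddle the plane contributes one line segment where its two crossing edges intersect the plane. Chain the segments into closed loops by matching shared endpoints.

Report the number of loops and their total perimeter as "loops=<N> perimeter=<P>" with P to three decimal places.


loops=1 perimeter=6.474

Straddling triangles (8 of 14):
  (v1,v0,v3) [--+] → (0.252481, 0.3166, 0)–(1.29755, 0.3166, 0)  len=1.0451
  (v1,v3,v2) [-+-] → (1.29755, 0.3166, 0)–(0.252481, 0.3166, 1.29012)  len=1.6603
  (v3,v0,v4) [+-+] → (0.252481, 0.3166, 0)–(-0.0722742, 0.3166, 0)  len=0.3248
  (v3,v4,v2) [++-] → (-0.0722742, 0.3166, 1.3891)–(0.252481, 0.3166, 1.29012)  len=0.3395
  (v4,v0,v5) [+-+] → (-0.0722742, 0.3166, 0)–(-0.657457, 0.3166, 0)  len=0.5852
  (v4,v5,v2) [++-] → (-0.657457, 0.3166, 0.889167)–(-0.0722742, 0.3166, 1.3891)  len=0.7697
  (v5,v0,v6) [+--] → (-0.657457, 0.3166, 0)–(-1.3064, 0.3166, 0)  len=0.6489
  (v5,v6,v2) [+--] → (-1.3064, 0.3166, 0)–(-0.657457, 0.3166, 0.889167)  len=1.1008

Chained into 1 loop(s):
  loop 1: 8 segments, perimeter = 6.4742
Total perimeter = 6.474


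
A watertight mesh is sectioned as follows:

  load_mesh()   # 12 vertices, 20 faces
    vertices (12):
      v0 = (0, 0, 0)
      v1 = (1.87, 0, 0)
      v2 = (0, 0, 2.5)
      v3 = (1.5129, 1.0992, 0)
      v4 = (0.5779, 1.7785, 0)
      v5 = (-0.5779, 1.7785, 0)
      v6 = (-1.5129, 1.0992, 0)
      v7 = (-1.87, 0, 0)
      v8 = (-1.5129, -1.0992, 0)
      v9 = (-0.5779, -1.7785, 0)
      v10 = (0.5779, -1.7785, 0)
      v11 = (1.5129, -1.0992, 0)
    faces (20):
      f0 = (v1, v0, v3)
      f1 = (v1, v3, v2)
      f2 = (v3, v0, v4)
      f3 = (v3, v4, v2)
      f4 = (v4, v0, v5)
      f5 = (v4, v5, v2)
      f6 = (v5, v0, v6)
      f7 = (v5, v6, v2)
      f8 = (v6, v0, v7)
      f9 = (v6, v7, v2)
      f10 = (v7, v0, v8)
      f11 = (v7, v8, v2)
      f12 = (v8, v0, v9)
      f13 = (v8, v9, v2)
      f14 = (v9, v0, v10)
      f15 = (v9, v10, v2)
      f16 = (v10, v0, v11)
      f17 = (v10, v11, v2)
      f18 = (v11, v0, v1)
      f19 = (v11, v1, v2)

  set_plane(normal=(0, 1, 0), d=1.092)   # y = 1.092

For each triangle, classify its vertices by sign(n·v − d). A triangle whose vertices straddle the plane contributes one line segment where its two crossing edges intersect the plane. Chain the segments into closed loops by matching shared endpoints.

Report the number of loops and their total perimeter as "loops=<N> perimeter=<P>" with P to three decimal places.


Straddling triangles (10 of 20):
  (v1,v0,v3) [--+] → (1.50299, 1.092, 0)–(1.51524, 1.092, 0)  len=0.0122
  (v1,v3,v2) [-+-] → (1.51524, 1.092, 0)–(1.50299, 1.092, 0.0163755)  len=0.0204
  (v3,v0,v4) [+-+] → (1.50299, 1.092, 0)–(0.354831, 1.092, 0)  len=1.1482
  (v3,v4,v2) [++-] → (0.354831, 1.092, 0.964999)–(1.50299, 1.092, 0.0163755)  len=1.4893
  (v4,v0,v5) [+-+] → (0.354831, 1.092, 0)–(-0.354831, 1.092, 0)  len=0.7097
  (v4,v5,v2) [++-] → (-0.354831, 1.092, 0.964999)–(0.354831, 1.092, 0.964999)  len=0.7097
  (v5,v0,v6) [+-+] → (-0.354831, 1.092, 0)–(-1.50299, 1.092, 0)  len=1.1482
  (v5,v6,v2) [++-] → (-1.50299, 1.092, 0.0163755)–(-0.354831, 1.092, 0.964999)  len=1.4893
  (v6,v0,v7) [+--] → (-1.50299, 1.092, 0)–(-1.51524, 1.092, 0)  len=0.0122
  (v6,v7,v2) [+--] → (-1.51524, 1.092, 0)–(-1.50299, 1.092, 0.0163755)  len=0.0204

Chained into 1 loop(s):
  loop 1: 10 segments, perimeter = 6.7597
Total perimeter = 6.760

loops=1 perimeter=6.760


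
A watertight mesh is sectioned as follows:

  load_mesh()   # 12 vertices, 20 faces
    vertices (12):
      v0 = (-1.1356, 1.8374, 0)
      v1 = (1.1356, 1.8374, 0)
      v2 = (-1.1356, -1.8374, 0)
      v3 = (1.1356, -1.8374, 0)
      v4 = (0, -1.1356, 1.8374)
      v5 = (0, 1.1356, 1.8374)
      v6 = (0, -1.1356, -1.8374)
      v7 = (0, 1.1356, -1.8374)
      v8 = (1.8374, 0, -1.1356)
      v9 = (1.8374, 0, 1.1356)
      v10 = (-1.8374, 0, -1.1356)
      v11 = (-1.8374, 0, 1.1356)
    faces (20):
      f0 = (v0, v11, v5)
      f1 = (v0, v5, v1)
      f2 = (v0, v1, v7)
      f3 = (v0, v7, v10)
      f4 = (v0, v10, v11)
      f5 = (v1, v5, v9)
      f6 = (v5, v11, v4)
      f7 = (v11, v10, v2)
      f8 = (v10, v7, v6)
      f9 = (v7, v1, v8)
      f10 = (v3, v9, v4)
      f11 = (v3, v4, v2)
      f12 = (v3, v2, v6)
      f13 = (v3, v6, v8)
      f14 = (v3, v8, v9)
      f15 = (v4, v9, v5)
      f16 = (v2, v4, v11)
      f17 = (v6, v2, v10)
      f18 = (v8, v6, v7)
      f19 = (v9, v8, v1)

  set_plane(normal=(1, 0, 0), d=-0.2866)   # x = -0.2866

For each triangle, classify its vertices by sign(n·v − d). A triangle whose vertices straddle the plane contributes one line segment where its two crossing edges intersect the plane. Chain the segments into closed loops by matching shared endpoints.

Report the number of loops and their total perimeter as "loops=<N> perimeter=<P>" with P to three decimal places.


loops=1 perimeter=11.720

Straddling triangles (10 of 20):
  (v0,v11,v5) [--+] → (-0.2866, 0.958468, 1.72793)–(-0.2866, 1.31272, 1.37368)  len=0.5010
  (v0,v5,v1) [-++] → (-0.2866, 1.31272, 1.37368)–(-0.2866, 1.8374, 0)  len=1.4705
  (v0,v1,v7) [-++] → (-0.2866, 1.8374, 0)–(-0.2866, 1.31272, -1.37368)  len=1.4705
  (v0,v7,v10) [-+-] → (-0.2866, 1.31272, -1.37368)–(-0.2866, 0.958468, -1.72793)  len=0.5010
  (v5,v11,v4) [+-+] → (-0.2866, 0.958468, 1.72793)–(-0.2866, -0.958468, 1.72793)  len=1.9169
  (v10,v7,v6) [-++] → (-0.2866, 0.958468, -1.72793)–(-0.2866, -0.958468, -1.72793)  len=1.9169
  (v3,v4,v2) [++-] → (-0.2866, -1.31272, 1.37368)–(-0.2866, -1.8374, 0)  len=1.4705
  (v3,v2,v6) [+-+] → (-0.2866, -1.8374, 0)–(-0.2866, -1.31272, -1.37368)  len=1.4705
  (v2,v4,v11) [-+-] → (-0.2866, -1.31272, 1.37368)–(-0.2866, -0.958468, 1.72793)  len=0.5010
  (v6,v2,v10) [+--] → (-0.2866, -1.31272, -1.37368)–(-0.2866, -0.958468, -1.72793)  len=0.5010

Chained into 1 loop(s):
  loop 1: 10 segments, perimeter = 11.7197
Total perimeter = 11.720


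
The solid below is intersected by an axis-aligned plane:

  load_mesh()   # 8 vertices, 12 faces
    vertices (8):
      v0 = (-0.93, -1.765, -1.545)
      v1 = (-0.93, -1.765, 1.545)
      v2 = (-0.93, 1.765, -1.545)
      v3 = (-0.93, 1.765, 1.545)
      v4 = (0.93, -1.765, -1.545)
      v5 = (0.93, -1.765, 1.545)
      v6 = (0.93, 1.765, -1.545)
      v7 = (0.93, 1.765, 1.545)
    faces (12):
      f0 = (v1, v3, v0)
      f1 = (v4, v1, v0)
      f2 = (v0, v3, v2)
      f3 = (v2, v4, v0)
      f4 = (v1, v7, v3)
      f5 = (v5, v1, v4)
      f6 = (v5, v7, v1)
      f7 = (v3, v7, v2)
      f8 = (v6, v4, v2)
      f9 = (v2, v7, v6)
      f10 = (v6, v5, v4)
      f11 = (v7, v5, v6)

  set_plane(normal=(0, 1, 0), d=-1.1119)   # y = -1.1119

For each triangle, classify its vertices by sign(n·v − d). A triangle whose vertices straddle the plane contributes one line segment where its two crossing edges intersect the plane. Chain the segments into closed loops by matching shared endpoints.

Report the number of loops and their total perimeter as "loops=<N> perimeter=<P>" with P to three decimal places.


loops=1 perimeter=9.900

Straddling triangles (8 of 12):
  (v1,v3,v0) [-+-] → (-0.93, -1.1119, 1.545)–(-0.93, -1.1119, -0.973306)  len=2.5183
  (v0,v3,v2) [-++] → (-0.93, -1.1119, -0.973306)–(-0.93, -1.1119, -1.545)  len=0.5717
  (v2,v4,v0) [+--] → (0.585874, -1.1119, -1.545)–(-0.93, -1.1119, -1.545)  len=1.5159
  (v1,v7,v3) [-++] → (-0.585874, -1.1119, 1.545)–(-0.93, -1.1119, 1.545)  len=0.3441
  (v5,v7,v1) [-+-] → (0.93, -1.1119, 1.545)–(-0.585874, -1.1119, 1.545)  len=1.5159
  (v6,v4,v2) [+-+] → (0.93, -1.1119, -1.545)–(0.585874, -1.1119, -1.545)  len=0.3441
  (v6,v5,v4) [+--] → (0.93, -1.1119, 0.973306)–(0.93, -1.1119, -1.545)  len=2.5183
  (v7,v5,v6) [+-+] → (0.93, -1.1119, 1.545)–(0.93, -1.1119, 0.973306)  len=0.5717

Chained into 1 loop(s):
  loop 1: 8 segments, perimeter = 9.9000
Total perimeter = 9.900


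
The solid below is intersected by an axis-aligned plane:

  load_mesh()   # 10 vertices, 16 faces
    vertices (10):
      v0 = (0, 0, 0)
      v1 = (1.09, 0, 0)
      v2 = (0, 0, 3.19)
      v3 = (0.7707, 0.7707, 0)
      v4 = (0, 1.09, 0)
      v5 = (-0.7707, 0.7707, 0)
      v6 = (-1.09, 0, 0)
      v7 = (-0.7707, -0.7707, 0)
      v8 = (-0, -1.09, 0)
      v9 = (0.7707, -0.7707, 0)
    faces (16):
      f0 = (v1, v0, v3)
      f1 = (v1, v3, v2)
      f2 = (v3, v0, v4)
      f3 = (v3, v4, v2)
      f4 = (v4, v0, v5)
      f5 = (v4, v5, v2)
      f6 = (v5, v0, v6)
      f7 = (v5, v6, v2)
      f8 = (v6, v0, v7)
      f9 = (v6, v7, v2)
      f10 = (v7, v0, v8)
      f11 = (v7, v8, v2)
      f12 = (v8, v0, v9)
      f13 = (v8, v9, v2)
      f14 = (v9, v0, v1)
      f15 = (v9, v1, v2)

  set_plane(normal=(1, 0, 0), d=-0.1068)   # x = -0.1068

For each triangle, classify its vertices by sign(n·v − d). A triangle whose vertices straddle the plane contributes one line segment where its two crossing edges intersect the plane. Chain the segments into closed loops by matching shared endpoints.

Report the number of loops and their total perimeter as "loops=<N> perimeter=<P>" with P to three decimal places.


Straddling triangles (8 of 16):
  (v4,v0,v5) [++-] → (-0.1068, 0.1068, 0)–(-0.1068, 1.04575, 0)  len=0.9390
  (v4,v5,v2) [+-+] → (-0.1068, 1.04575, 0)–(-0.1068, 0.1068, 2.74794)  len=2.9039
  (v5,v0,v6) [-+-] → (-0.1068, 0.1068, 0)–(-0.1068, 0, 0)  len=0.1068
  (v5,v6,v2) [--+] → (-0.1068, 0, 2.87744)–(-0.1068, 0.1068, 2.74794)  len=0.1679
  (v6,v0,v7) [-+-] → (-0.1068, 0, 0)–(-0.1068, -0.1068, 0)  len=0.1068
  (v6,v7,v2) [--+] → (-0.1068, -0.1068, 2.74794)–(-0.1068, 0, 2.87744)  len=0.1679
  (v7,v0,v8) [-++] → (-0.1068, -0.1068, 0)–(-0.1068, -1.04575, 0)  len=0.9390
  (v7,v8,v2) [-++] → (-0.1068, -1.04575, 0)–(-0.1068, -0.1068, 2.74794)  len=2.9039

Chained into 1 loop(s):
  loop 1: 8 segments, perimeter = 8.2351
Total perimeter = 8.235

loops=1 perimeter=8.235


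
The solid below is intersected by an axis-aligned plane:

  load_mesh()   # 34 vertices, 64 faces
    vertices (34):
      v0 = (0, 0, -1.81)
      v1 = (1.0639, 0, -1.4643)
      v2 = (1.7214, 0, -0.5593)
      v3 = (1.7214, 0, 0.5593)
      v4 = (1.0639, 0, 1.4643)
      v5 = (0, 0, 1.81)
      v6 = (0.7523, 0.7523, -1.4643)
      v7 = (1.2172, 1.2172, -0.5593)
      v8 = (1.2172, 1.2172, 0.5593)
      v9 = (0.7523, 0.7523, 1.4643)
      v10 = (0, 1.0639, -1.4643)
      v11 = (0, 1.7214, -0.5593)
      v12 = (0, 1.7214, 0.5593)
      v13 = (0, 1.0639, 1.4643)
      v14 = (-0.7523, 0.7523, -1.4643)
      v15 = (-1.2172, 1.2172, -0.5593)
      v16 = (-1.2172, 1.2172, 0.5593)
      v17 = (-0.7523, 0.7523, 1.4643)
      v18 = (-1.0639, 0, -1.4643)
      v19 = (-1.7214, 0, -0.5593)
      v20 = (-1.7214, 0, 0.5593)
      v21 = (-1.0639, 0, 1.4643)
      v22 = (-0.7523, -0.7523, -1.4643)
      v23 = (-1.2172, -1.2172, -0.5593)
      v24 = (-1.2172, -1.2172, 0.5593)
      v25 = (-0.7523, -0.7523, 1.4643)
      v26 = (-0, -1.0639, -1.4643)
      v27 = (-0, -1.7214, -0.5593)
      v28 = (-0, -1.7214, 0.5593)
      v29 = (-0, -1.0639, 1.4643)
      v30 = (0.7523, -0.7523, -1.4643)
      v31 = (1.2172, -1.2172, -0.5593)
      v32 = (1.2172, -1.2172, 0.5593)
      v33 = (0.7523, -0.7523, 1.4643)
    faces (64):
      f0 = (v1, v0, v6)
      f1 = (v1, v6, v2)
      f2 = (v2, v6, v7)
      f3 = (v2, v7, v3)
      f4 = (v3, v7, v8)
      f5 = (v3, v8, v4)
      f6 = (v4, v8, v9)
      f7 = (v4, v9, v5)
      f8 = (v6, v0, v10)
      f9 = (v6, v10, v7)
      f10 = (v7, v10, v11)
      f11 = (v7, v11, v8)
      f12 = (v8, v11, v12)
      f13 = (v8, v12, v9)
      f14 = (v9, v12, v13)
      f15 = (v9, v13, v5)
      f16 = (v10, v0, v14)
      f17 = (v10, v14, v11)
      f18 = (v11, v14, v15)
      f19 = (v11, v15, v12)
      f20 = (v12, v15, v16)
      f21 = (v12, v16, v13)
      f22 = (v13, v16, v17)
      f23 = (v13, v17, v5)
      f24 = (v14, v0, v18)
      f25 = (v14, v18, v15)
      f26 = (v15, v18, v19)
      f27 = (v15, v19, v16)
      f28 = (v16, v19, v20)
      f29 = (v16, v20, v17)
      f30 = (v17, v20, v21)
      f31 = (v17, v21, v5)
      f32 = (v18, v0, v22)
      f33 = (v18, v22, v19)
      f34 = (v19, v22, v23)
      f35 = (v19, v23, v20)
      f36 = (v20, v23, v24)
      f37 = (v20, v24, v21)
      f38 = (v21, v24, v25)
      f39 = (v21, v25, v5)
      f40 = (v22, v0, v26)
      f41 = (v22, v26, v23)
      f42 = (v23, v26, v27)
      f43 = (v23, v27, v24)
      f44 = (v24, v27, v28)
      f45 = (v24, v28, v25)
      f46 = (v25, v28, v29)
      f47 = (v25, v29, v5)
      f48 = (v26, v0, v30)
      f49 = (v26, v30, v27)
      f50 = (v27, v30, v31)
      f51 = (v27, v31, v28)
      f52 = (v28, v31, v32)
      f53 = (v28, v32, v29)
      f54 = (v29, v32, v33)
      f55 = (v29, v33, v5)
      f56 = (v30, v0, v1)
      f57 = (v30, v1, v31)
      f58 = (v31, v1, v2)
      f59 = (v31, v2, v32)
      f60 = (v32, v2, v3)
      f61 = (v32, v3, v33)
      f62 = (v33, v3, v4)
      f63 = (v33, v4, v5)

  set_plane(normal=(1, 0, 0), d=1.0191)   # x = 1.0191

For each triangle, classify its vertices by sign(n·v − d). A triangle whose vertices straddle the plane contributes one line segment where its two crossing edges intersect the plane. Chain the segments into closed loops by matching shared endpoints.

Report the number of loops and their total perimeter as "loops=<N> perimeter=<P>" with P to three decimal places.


loops=1 perimeter=8.775

Straddling triangles (20 of 64):
  (v1,v0,v6) [+--] → (1.0191, 0, -1.47886)–(1.0191, 0.108161, -1.4643)  len=0.1091
  (v1,v6,v2) [+-+] → (1.0191, 0.108161, -1.4643)–(1.0191, 0.545187, -1.21515)  len=0.5031
  (v2,v6,v7) [+-+] → (1.0191, 0.545187, -1.21515)–(1.0191, 1.0191, -0.944932)  len=0.5455
  (v4,v8,v9) [++-] → (1.0191, 1.0191, 0.944932)–(1.0191, 0.108161, 1.4643)  len=1.0486
  (v4,v9,v5) [+--] → (1.0191, 0.108161, 1.4643)–(1.0191, 0, 1.47886)  len=0.1091
  (v6,v10,v7) [--+] → (1.0191, 1.19225, -0.706589)–(1.0191, 1.0191, -0.944932)  len=0.2946
  (v7,v10,v11) [+--] → (1.0191, 1.19225, -0.706589)–(1.0191, 1.29926, -0.5593)  len=0.1821
  (v7,v11,v8) [+-+] → (1.0191, 1.29926, -0.5593)–(1.0191, 1.29926, 0.377247)  len=0.9365
  (v8,v11,v12) [+--] → (1.0191, 1.29926, 0.377247)–(1.0191, 1.29926, 0.5593)  len=0.1821
  (v8,v12,v9) [+--] → (1.0191, 1.29926, 0.5593)–(1.0191, 1.0191, 0.944932)  len=0.4767
  (v27,v30,v31) [--+] → (1.0191, -1.0191, -0.944932)–(1.0191, -1.29926, -0.5593)  len=0.4767
  (v27,v31,v28) [-+-] → (1.0191, -1.29926, -0.5593)–(1.0191, -1.29926, -0.377247)  len=0.1821
  (v28,v31,v32) [-++] → (1.0191, -1.29926, -0.377247)–(1.0191, -1.29926, 0.5593)  len=0.9365
  (v28,v32,v29) [-+-] → (1.0191, -1.29926, 0.5593)–(1.0191, -1.19225, 0.706589)  len=0.1821
  (v29,v32,v33) [-+-] → (1.0191, -1.19225, 0.706589)–(1.0191, -1.0191, 0.944932)  len=0.2946
  (v30,v0,v1) [--+] → (1.0191, 0, -1.47886)–(1.0191, -0.108161, -1.4643)  len=0.1091
  (v30,v1,v31) [-++] → (1.0191, -0.108161, -1.4643)–(1.0191, -1.0191, -0.944932)  len=1.0486
  (v32,v3,v33) [++-] → (1.0191, -0.545187, 1.21515)–(1.0191, -1.0191, 0.944932)  len=0.5455
  (v33,v3,v4) [-++] → (1.0191, -0.545187, 1.21515)–(1.0191, -0.108161, 1.4643)  len=0.5031
  (v33,v4,v5) [-+-] → (1.0191, -0.108161, 1.4643)–(1.0191, 0, 1.47886)  len=0.1091

Chained into 1 loop(s):
  loop 1: 20 segments, perimeter = 8.7748
Total perimeter = 8.775


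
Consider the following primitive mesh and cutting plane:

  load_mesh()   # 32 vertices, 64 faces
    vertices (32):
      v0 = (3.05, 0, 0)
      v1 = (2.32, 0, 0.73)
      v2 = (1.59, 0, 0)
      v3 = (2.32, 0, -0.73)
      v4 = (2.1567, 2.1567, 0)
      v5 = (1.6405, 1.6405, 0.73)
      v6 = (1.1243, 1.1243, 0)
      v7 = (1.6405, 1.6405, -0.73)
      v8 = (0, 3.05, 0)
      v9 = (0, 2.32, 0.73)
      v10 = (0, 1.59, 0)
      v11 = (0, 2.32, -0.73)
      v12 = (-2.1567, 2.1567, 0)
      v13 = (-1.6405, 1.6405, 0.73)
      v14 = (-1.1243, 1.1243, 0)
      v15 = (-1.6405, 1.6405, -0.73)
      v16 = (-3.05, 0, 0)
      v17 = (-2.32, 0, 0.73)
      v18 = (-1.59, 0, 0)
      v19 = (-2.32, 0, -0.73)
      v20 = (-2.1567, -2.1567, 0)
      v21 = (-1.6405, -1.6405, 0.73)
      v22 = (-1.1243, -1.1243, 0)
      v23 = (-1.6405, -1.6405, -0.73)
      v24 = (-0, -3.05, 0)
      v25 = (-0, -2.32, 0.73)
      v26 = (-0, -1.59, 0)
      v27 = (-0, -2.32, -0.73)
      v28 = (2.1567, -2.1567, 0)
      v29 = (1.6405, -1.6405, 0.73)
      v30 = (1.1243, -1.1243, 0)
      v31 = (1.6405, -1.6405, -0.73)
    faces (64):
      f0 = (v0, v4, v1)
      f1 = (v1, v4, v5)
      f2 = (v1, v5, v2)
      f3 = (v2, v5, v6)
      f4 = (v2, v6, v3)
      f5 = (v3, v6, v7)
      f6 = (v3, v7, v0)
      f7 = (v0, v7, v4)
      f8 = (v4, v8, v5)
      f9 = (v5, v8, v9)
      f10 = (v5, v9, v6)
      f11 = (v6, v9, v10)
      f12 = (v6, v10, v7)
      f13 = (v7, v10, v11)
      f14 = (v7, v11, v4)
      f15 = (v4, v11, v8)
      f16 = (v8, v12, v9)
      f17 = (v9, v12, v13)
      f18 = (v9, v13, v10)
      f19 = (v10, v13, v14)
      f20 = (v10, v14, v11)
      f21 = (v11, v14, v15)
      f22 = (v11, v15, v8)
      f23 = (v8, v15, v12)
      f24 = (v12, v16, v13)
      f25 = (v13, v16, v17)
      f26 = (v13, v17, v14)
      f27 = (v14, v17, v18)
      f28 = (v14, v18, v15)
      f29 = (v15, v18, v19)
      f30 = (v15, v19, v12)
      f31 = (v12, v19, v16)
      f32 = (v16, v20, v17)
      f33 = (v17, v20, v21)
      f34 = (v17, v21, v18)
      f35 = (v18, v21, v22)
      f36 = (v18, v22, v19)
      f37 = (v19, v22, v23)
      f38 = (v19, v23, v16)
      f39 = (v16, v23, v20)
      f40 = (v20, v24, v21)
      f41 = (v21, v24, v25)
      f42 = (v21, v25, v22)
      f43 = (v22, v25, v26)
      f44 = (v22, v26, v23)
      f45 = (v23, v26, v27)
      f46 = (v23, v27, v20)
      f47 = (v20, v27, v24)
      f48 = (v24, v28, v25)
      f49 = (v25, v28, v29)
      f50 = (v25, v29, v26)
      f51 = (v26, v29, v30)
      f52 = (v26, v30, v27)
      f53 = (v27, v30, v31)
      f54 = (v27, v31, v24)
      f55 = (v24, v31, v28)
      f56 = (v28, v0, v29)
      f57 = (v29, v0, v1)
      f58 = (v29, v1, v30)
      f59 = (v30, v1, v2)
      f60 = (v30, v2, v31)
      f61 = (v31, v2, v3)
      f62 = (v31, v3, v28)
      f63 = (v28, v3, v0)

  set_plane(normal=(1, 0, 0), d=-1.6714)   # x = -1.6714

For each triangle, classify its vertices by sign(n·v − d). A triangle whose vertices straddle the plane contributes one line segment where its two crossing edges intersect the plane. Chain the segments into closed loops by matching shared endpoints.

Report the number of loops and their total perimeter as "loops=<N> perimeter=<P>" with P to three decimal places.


loops=1 perimeter=11.119

Straddling triangles (18 of 64):
  (v8,v12,v9) [+-+] → (-1.6714, 2.35771, 0)–(-1.6714, 2.19345, 0.164264)  len=0.2323
  (v9,v12,v13) [+-+] → (-1.6714, 2.19345, 0.164264)–(-1.6714, 1.6714, 0.686302)  len=0.7383
  (v8,v15,v12) [++-] → (-1.6714, 1.6714, -0.686302)–(-1.6714, 2.35771, 0)  len=0.9706
  (v12,v16,v13) [--+] → (-1.6714, 1.60454, 0.713996)–(-1.6714, 1.6714, 0.686302)  len=0.0724
  (v13,v16,v17) [+--] → (-1.6714, 1.60454, 0.713996)–(-1.6714, 1.5659, 0.73)  len=0.0418
  (v13,v17,v14) [+-+] → (-1.6714, 1.5659, 0.73)–(-1.6714, 0.60987, 0.334016)  len=1.0348
  (v14,v17,v18) [+-+] → (-1.6714, 0.60987, 0.334016)–(-1.6714, 0, 0.0814)  len=0.6601
  (v15,v18,v19) [++-] → (-1.6714, 0, -0.0814)–(-1.6714, 1.5659, -0.73)  len=1.6949
  (v15,v19,v12) [+--] → (-1.6714, 1.5659, -0.73)–(-1.6714, 1.6714, -0.686302)  len=0.1142
  (v17,v20,v21) [--+] → (-1.6714, -1.6714, 0.686302)–(-1.6714, -1.5659, 0.73)  len=0.1142
  (v17,v21,v18) [-++] → (-1.6714, -1.5659, 0.73)–(-1.6714, 0, 0.0814)  len=1.6949
  (v18,v22,v19) [++-] → (-1.6714, -0.60987, -0.334016)–(-1.6714, 0, -0.0814)  len=0.6601
  (v19,v22,v23) [-++] → (-1.6714, -0.60987, -0.334016)–(-1.6714, -1.5659, -0.73)  len=1.0348
  (v19,v23,v16) [-+-] → (-1.6714, -1.5659, -0.73)–(-1.6714, -1.60454, -0.713996)  len=0.0418
  (v16,v23,v20) [-+-] → (-1.6714, -1.60454, -0.713996)–(-1.6714, -1.6714, -0.686302)  len=0.0724
  (v20,v24,v21) [-++] → (-1.6714, -2.35771, 0)–(-1.6714, -1.6714, 0.686302)  len=0.9706
  (v23,v27,v20) [++-] → (-1.6714, -2.19345, -0.164264)–(-1.6714, -1.6714, -0.686302)  len=0.7383
  (v20,v27,v24) [-++] → (-1.6714, -2.19345, -0.164264)–(-1.6714, -2.35771, 0)  len=0.2323

Chained into 1 loop(s):
  loop 1: 18 segments, perimeter = 11.1187
Total perimeter = 11.119


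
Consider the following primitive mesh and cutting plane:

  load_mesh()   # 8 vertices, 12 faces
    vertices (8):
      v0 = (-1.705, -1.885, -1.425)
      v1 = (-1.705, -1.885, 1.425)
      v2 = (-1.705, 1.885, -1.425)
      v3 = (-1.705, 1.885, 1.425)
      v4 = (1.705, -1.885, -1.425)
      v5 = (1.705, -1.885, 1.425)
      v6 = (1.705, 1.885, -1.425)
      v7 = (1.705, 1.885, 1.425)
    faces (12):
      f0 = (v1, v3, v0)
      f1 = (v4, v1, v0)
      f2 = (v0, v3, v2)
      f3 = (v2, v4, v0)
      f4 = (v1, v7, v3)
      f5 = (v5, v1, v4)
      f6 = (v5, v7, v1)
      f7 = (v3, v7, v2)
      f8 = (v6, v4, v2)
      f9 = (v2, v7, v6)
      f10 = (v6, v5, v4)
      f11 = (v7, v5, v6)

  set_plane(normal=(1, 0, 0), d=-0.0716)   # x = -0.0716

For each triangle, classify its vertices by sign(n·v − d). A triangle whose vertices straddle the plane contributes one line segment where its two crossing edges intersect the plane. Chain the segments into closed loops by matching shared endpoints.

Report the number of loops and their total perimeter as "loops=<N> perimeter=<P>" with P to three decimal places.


Straddling triangles (8 of 12):
  (v4,v1,v0) [+--] → (-0.0716, -1.885, 0.0598416)–(-0.0716, -1.885, -1.425)  len=1.4848
  (v2,v4,v0) [-+-] → (-0.0716, 0.0791589, -1.425)–(-0.0716, -1.885, -1.425)  len=1.9642
  (v1,v7,v3) [-+-] → (-0.0716, -0.0791589, 1.425)–(-0.0716, 1.885, 1.425)  len=1.9642
  (v5,v1,v4) [+-+] → (-0.0716, -1.885, 1.425)–(-0.0716, -1.885, 0.0598416)  len=1.3652
  (v5,v7,v1) [++-] → (-0.0716, -0.0791589, 1.425)–(-0.0716, -1.885, 1.425)  len=1.8058
  (v3,v7,v2) [-+-] → (-0.0716, 1.885, 1.425)–(-0.0716, 1.885, -0.0598416)  len=1.4848
  (v6,v4,v2) [++-] → (-0.0716, 0.0791589, -1.425)–(-0.0716, 1.885, -1.425)  len=1.8058
  (v2,v7,v6) [-++] → (-0.0716, 1.885, -0.0598416)–(-0.0716, 1.885, -1.425)  len=1.3652

Chained into 1 loop(s):
  loop 1: 8 segments, perimeter = 13.2400
Total perimeter = 13.240

loops=1 perimeter=13.240


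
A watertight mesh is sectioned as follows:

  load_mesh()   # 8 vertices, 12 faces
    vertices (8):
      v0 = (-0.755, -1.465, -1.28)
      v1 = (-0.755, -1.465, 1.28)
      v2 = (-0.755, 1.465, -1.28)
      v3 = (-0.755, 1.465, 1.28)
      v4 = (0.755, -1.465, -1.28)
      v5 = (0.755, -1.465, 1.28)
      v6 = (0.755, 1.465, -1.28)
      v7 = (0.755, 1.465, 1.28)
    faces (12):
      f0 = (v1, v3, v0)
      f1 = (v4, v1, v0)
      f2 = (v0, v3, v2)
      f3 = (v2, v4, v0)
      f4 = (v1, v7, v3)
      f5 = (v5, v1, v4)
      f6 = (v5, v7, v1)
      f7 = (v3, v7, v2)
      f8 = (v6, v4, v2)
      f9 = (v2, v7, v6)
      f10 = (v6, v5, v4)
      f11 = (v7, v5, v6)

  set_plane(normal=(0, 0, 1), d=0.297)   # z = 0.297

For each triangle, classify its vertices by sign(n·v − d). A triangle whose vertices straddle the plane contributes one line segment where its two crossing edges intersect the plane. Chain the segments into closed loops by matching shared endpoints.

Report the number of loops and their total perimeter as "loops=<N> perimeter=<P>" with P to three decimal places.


loops=1 perimeter=8.880

Straddling triangles (8 of 12):
  (v1,v3,v0) [++-] → (-0.755, 0.339926, 0.297)–(-0.755, -1.465, 0.297)  len=1.8049
  (v4,v1,v0) [-+-] → (-0.175184, -1.465, 0.297)–(-0.755, -1.465, 0.297)  len=0.5798
  (v0,v3,v2) [-+-] → (-0.755, 0.339926, 0.297)–(-0.755, 1.465, 0.297)  len=1.1251
  (v5,v1,v4) [++-] → (-0.175184, -1.465, 0.297)–(0.755, -1.465, 0.297)  len=0.9302
  (v3,v7,v2) [++-] → (0.175184, 1.465, 0.297)–(-0.755, 1.465, 0.297)  len=0.9302
  (v2,v7,v6) [-+-] → (0.175184, 1.465, 0.297)–(0.755, 1.465, 0.297)  len=0.5798
  (v6,v5,v4) [-+-] → (0.755, -0.339926, 0.297)–(0.755, -1.465, 0.297)  len=1.1251
  (v7,v5,v6) [++-] → (0.755, -0.339926, 0.297)–(0.755, 1.465, 0.297)  len=1.8049

Chained into 1 loop(s):
  loop 1: 8 segments, perimeter = 8.8800
Total perimeter = 8.880


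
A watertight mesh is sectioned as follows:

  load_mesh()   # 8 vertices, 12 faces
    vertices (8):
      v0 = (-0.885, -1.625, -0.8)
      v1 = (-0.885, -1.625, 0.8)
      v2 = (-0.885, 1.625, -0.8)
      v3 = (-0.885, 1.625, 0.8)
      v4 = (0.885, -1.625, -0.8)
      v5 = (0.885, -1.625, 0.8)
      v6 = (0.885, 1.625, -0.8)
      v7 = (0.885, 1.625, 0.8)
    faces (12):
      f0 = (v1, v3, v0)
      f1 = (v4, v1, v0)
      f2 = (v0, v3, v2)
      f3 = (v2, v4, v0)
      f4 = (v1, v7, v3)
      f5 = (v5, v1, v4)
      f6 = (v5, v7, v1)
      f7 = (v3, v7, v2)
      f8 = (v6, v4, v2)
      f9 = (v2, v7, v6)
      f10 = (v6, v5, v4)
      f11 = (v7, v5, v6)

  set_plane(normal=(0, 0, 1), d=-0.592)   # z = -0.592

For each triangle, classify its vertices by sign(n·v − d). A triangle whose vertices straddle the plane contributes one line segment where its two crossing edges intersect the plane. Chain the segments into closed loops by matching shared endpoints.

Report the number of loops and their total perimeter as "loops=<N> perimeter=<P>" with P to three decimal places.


Straddling triangles (8 of 12):
  (v1,v3,v0) [++-] → (-0.885, -1.2025, -0.592)–(-0.885, -1.625, -0.592)  len=0.4225
  (v4,v1,v0) [-+-] → (0.6549, -1.625, -0.592)–(-0.885, -1.625, -0.592)  len=1.5399
  (v0,v3,v2) [-+-] → (-0.885, -1.2025, -0.592)–(-0.885, 1.625, -0.592)  len=2.8275
  (v5,v1,v4) [++-] → (0.6549, -1.625, -0.592)–(0.885, -1.625, -0.592)  len=0.2301
  (v3,v7,v2) [++-] → (-0.6549, 1.625, -0.592)–(-0.885, 1.625, -0.592)  len=0.2301
  (v2,v7,v6) [-+-] → (-0.6549, 1.625, -0.592)–(0.885, 1.625, -0.592)  len=1.5399
  (v6,v5,v4) [-+-] → (0.885, 1.2025, -0.592)–(0.885, -1.625, -0.592)  len=2.8275
  (v7,v5,v6) [++-] → (0.885, 1.2025, -0.592)–(0.885, 1.625, -0.592)  len=0.4225

Chained into 1 loop(s):
  loop 1: 8 segments, perimeter = 10.0400
Total perimeter = 10.040

loops=1 perimeter=10.040


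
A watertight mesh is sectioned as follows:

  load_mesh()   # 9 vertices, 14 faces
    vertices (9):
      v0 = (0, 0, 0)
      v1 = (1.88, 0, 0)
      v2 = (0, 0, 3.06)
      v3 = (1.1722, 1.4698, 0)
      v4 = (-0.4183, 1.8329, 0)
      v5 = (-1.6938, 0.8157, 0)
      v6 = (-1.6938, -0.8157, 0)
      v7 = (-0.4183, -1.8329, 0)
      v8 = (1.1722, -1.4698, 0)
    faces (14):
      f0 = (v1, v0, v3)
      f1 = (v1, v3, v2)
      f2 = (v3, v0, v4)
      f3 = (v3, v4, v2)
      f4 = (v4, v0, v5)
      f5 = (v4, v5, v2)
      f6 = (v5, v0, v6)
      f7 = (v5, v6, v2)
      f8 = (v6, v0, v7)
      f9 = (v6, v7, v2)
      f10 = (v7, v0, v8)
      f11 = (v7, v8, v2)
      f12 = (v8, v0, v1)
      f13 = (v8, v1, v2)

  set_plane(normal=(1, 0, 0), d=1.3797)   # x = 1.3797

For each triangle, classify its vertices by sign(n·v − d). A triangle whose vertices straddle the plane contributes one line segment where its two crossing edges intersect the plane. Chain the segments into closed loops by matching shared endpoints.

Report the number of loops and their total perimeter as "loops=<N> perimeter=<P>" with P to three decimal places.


loops=1 perimeter=4.718

Straddling triangles (4 of 14):
  (v1,v0,v3) [+--] → (1.3797, 0, 0)–(1.3797, 1.03891, 0)  len=1.0389
  (v1,v3,v2) [+--] → (1.3797, 1.03891, 0)–(1.3797, 0, 0.814318)  len=1.3200
  (v8,v0,v1) [--+] → (1.3797, 0, 0)–(1.3797, -1.03891, 0)  len=1.0389
  (v8,v1,v2) [-+-] → (1.3797, -1.03891, 0)–(1.3797, 0, 0.814318)  len=1.3200

Chained into 1 loop(s):
  loop 1: 4 segments, perimeter = 4.7179
Total perimeter = 4.718


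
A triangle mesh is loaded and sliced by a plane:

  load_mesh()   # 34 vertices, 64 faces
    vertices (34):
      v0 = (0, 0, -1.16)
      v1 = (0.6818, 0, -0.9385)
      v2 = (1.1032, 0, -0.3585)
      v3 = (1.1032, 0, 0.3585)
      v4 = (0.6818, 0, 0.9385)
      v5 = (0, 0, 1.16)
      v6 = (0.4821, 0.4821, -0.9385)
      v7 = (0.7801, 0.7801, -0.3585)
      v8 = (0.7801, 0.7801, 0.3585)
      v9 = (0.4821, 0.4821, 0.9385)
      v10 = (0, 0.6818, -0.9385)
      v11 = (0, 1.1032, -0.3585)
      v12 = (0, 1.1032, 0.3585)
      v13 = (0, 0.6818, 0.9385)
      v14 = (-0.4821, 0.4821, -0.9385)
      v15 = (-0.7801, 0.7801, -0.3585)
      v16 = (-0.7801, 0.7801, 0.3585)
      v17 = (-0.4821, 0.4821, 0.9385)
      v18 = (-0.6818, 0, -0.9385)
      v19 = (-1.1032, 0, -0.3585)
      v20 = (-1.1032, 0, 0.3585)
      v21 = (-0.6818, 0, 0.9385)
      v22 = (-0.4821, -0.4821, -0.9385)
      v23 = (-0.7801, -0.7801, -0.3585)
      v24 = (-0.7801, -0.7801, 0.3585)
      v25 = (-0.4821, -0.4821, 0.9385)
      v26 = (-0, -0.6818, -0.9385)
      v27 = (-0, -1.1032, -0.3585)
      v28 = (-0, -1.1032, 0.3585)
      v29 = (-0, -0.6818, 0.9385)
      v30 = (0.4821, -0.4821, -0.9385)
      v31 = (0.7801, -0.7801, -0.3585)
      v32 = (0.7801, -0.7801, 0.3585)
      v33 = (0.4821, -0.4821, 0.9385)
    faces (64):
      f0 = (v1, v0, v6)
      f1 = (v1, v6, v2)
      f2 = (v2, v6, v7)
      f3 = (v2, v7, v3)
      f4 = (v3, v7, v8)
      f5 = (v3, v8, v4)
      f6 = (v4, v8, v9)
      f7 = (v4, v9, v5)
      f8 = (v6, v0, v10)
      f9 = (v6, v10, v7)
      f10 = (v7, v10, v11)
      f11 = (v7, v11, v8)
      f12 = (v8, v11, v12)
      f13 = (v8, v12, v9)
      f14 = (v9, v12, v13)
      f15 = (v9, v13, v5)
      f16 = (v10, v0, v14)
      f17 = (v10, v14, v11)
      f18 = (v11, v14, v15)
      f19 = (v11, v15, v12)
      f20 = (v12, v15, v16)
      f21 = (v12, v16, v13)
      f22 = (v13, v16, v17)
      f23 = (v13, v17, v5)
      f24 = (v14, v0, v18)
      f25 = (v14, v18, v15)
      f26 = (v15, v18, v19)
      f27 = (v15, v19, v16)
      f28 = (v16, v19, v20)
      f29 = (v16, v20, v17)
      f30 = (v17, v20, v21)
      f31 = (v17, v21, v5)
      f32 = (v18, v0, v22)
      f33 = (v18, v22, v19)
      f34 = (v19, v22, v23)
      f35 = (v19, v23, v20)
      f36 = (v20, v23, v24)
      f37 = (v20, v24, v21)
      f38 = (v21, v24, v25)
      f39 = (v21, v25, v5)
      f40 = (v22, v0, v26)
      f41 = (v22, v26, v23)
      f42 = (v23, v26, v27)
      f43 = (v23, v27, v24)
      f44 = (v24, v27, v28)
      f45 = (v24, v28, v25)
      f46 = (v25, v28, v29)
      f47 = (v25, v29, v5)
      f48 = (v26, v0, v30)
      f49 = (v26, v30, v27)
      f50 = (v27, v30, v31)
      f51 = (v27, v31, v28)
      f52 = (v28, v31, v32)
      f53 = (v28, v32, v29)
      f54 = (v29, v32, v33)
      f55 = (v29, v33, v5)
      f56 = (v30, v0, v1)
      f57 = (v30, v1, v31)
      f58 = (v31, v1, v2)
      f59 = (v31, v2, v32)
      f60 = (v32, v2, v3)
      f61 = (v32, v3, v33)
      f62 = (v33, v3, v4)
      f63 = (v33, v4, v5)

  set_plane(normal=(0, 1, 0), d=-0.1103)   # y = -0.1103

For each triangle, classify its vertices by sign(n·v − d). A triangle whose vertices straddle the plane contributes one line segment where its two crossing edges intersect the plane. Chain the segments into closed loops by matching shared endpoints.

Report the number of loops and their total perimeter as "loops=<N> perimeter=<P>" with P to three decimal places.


loops=1 perimeter=6.958

Straddling triangles (20 of 64):
  (v18,v0,v22) [++-] → (-0.1103, -0.1103, -1.10932)–(-0.63611, -0.1103, -0.9385)  len=0.5529
  (v18,v22,v19) [+-+] → (-0.63611, -0.1103, -0.9385)–(-0.961098, -0.1103, -0.491199)  len=0.5529
  (v19,v22,v23) [+--] → (-0.961098, -0.1103, -0.491199)–(-1.05752, -0.1103, -0.3585)  len=0.1640
  (v19,v23,v20) [+-+] → (-1.05752, -0.1103, -0.3585)–(-1.05752, -0.1103, 0.257122)  len=0.6156
  (v20,v23,v24) [+--] → (-1.05752, -0.1103, 0.257122)–(-1.05752, -0.1103, 0.3585)  len=0.1014
  (v20,v24,v21) [+-+] → (-1.05752, -0.1103, 0.3585)–(-0.695699, -0.1103, 0.856493)  len=0.6156
  (v21,v24,v25) [+--] → (-0.695699, -0.1103, 0.856493)–(-0.63611, -0.1103, 0.9385)  len=0.1014
  (v21,v25,v5) [+-+] → (-0.63611, -0.1103, 0.9385)–(-0.1103, -0.1103, 1.10932)  len=0.5529
  (v22,v0,v26) [-+-] → (-0.1103, -0.1103, -1.10932)–(0, -0.1103, -1.12417)  len=0.1113
  (v25,v29,v5) [--+] → (0, -0.1103, 1.12417)–(-0.1103, -0.1103, 1.10932)  len=0.1113
  (v26,v0,v30) [-+-] → (0, -0.1103, -1.12417)–(0.1103, -0.1103, -1.10932)  len=0.1113
  (v29,v33,v5) [--+] → (0.1103, -0.1103, 1.10932)–(0, -0.1103, 1.12417)  len=0.1113
  (v30,v0,v1) [-++] → (0.1103, -0.1103, -1.10932)–(0.63611, -0.1103, -0.9385)  len=0.5529
  (v30,v1,v31) [-+-] → (0.63611, -0.1103, -0.9385)–(0.695699, -0.1103, -0.856493)  len=0.1014
  (v31,v1,v2) [-++] → (0.695699, -0.1103, -0.856493)–(1.05752, -0.1103, -0.3585)  len=0.6156
  (v31,v2,v32) [-+-] → (1.05752, -0.1103, -0.3585)–(1.05752, -0.1103, -0.257122)  len=0.1014
  (v32,v2,v3) [-++] → (1.05752, -0.1103, -0.257122)–(1.05752, -0.1103, 0.3585)  len=0.6156
  (v32,v3,v33) [-+-] → (1.05752, -0.1103, 0.3585)–(0.961098, -0.1103, 0.491199)  len=0.1640
  (v33,v3,v4) [-++] → (0.961098, -0.1103, 0.491199)–(0.63611, -0.1103, 0.9385)  len=0.5529
  (v33,v4,v5) [-++] → (0.63611, -0.1103, 0.9385)–(0.1103, -0.1103, 1.10932)  len=0.5529

Chained into 1 loop(s):
  loop 1: 20 segments, perimeter = 6.9583
Total perimeter = 6.958
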